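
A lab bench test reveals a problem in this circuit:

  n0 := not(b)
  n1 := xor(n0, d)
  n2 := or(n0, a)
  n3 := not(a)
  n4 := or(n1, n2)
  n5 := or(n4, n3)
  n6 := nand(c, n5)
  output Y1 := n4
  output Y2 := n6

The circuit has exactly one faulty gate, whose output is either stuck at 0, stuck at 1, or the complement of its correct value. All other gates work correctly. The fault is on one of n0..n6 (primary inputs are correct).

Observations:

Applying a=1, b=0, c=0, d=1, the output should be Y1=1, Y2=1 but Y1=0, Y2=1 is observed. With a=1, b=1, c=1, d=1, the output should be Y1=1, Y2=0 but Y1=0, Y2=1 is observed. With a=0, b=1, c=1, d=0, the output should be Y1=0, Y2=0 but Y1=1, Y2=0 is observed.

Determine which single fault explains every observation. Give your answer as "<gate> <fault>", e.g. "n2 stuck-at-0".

n4 inverted output

Fault-free values for test 1 (a=1, b=0, c=0, d=1): n0=1, n1=0, n2=1, n3=0, n4=1, n5=1, n6=1, giving Y1=1, Y2=1. Observed Y1=0, Y2=1.
Test 1: faults giving observed Y1=0, Y2=1 are {n2 stuck-at-0, n2 inverted output, n4 stuck-at-0, n4 inverted output}.
Test 2 (a=1, b=1, c=1, d=1): fault-free n0=0, n1=1, n2=1, n3=0, n4=1, n5=1, n6=0 → Y1=1, Y2=0; observed Y1=0, Y2=1. Eliminates n2 stuck-at-0, n2 inverted output.
Test 3 (a=0, b=1, c=1, d=0): fault-free n0=0, n1=0, n2=0, n3=1, n4=0, n5=1, n6=0 → Y1=0, Y2=0; observed Y1=1, Y2=0. Eliminates n4 stuck-at-0.
Only n4 inverted output is consistent with every test.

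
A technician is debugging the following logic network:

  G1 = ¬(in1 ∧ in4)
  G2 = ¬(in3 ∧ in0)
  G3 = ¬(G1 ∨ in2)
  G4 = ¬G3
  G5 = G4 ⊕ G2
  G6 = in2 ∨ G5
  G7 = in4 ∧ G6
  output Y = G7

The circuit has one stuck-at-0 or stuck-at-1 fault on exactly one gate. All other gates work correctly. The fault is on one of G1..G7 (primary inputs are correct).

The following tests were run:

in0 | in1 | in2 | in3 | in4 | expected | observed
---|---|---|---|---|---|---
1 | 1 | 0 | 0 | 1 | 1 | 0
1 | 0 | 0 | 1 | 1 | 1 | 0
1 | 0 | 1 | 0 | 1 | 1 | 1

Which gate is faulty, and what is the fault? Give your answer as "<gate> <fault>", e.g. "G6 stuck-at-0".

Fault-free values for test 1 (in0=1, in1=1, in2=0, in3=0, in4=1): G1=0, G2=1, G3=1, G4=0, G5=1, G6=1, G7=1, giving Y=1. Observed 0.
Test 1: faults giving observed 0 are {G1 stuck-at-1, G2 stuck-at-0, G3 stuck-at-0, G4 stuck-at-1, G5 stuck-at-0, G6 stuck-at-0, G7 stuck-at-0}.
Test 2 (in0=1, in1=0, in2=0, in3=1, in4=1): fault-free G1=1, G2=0, G3=0, G4=1, G5=1, G6=1, G7=1 → 1; observed 0. Eliminates G1 stuck-at-1, G2 stuck-at-0, G3 stuck-at-0, G4 stuck-at-1.
Test 3 (in0=1, in1=0, in2=1, in3=0, in4=1): fault-free G1=1, G2=1, G3=0, G4=1, G5=0, G6=1, G7=1 → 1; observed 1. Eliminates G6 stuck-at-0, G7 stuck-at-0.
Only G5 stuck-at-0 is consistent with every test.

G5 stuck-at-0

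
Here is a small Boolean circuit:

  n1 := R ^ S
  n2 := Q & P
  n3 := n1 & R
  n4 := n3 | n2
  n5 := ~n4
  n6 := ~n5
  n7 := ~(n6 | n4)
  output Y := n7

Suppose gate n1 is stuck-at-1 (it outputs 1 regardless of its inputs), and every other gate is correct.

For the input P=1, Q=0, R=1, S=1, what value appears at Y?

0

Propagate with n1 forced: n1=1 [stuck-at-1], n2=0, n3=1, n4=1, n5=0, n6=1, n7=0.
So Y = 0. (Without the fault it would be 1.)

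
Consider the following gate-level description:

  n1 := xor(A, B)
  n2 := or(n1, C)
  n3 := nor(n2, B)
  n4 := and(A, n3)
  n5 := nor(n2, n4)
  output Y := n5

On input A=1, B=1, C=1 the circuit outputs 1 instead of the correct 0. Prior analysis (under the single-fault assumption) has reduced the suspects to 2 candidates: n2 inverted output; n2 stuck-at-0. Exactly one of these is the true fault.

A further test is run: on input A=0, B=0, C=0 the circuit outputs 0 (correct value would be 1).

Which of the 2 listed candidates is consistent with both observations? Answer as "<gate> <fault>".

Evaluate each candidate on input A=0, B=0, C=0:
  n2 inverted output: n1=0, n2=1 [inverted output], n3=0, n4=0, n5=0 → 0 — matches
  n2 stuck-at-0: n1=0, n2=0 [stuck-at-0], n3=1, n4=0, n5=1 → 1 — eliminated
Only n2 inverted output reproduces the observed 0.

n2 inverted output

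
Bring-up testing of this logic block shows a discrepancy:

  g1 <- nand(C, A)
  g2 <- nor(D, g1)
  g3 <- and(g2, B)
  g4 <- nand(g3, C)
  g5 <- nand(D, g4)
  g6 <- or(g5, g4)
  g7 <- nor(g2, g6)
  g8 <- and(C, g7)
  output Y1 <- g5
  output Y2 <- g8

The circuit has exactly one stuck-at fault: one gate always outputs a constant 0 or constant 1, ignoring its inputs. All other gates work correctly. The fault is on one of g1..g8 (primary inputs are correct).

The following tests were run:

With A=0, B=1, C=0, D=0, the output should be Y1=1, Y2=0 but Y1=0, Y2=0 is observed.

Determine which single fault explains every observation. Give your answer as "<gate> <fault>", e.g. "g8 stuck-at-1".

Fault-free values for test 1 (A=0, B=1, C=0, D=0): g1=1, g2=0, g3=0, g4=1, g5=1, g6=1, g7=0, g8=0, giving Y1=1, Y2=0. Observed Y1=0, Y2=0.
Test 1: faults giving observed Y1=0, Y2=0 are {g5 stuck-at-0}.
Only g5 stuck-at-0 is consistent with every test.

g5 stuck-at-0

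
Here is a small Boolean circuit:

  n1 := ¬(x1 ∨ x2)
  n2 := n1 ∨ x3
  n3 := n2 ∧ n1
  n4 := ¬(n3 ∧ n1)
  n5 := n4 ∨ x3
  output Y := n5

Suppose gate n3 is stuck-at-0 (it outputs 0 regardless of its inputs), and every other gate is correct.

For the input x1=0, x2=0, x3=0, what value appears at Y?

1

Propagate with n3 forced: n1=1, n2=1, n3=0 [stuck-at-0], n4=1, n5=1.
So Y = 1. (Without the fault it would be 0.)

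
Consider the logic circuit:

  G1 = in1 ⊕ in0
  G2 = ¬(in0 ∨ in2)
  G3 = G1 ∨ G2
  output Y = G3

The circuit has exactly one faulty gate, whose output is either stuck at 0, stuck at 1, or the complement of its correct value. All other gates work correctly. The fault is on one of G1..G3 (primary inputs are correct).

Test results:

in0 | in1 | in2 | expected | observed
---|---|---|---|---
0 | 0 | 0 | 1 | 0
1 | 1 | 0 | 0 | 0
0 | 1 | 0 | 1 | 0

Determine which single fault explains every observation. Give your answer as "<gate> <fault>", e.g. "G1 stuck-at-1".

Fault-free values for test 1 (in0=0, in1=0, in2=0): G1=0, G2=1, G3=1, giving Y=1. Observed 0.
Test 1: faults giving observed 0 are {G2 stuck-at-0, G2 inverted output, G3 stuck-at-0, G3 inverted output}.
Test 2 (in0=1, in1=1, in2=0): fault-free G1=0, G2=0, G3=0 → 0; observed 0. Eliminates G2 inverted output, G3 inverted output.
Test 3 (in0=0, in1=1, in2=0): fault-free G1=1, G2=1, G3=1 → 1; observed 0. Eliminates G2 stuck-at-0.
Only G3 stuck-at-0 is consistent with every test.

G3 stuck-at-0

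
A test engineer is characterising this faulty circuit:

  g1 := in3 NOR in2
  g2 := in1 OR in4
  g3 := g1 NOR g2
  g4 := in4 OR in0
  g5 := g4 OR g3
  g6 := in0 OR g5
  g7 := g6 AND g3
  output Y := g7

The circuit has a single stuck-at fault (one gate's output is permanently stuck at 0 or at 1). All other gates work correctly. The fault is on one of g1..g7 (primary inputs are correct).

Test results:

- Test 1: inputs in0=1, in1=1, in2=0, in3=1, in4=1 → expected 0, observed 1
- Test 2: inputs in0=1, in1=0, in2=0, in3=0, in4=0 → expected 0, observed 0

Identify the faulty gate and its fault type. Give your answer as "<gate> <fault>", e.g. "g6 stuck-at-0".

Fault-free values for test 1 (in0=1, in1=1, in2=0, in3=1, in4=1): g1=0, g2=1, g3=0, g4=1, g5=1, g6=1, g7=0, giving Y=0. Observed 1.
Test 1: faults giving observed 1 are {g2 stuck-at-0, g3 stuck-at-1, g7 stuck-at-1}.
Test 2 (in0=1, in1=0, in2=0, in3=0, in4=0): fault-free g1=1, g2=0, g3=0, g4=1, g5=1, g6=1, g7=0 → 0; observed 0. Eliminates g3 stuck-at-1, g7 stuck-at-1.
Only g2 stuck-at-0 is consistent with every test.

g2 stuck-at-0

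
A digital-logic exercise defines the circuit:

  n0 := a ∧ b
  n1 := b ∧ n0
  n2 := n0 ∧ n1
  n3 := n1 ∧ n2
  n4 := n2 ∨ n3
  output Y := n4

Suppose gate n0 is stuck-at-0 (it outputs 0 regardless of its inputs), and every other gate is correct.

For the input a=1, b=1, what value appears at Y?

Propagate with n0 forced: n0=0 [stuck-at-0], n1=0, n2=0, n3=0, n4=0.
So Y = 0. (Without the fault it would be 1.)

0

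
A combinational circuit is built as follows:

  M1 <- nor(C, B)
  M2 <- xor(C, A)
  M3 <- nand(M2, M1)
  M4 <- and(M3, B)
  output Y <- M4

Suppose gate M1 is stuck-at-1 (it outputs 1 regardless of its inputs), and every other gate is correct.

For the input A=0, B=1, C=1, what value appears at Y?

Propagate with M1 forced: M1=1 [stuck-at-1], M2=1, M3=0, M4=0.
So Y = 0. (Without the fault it would be 1.)

0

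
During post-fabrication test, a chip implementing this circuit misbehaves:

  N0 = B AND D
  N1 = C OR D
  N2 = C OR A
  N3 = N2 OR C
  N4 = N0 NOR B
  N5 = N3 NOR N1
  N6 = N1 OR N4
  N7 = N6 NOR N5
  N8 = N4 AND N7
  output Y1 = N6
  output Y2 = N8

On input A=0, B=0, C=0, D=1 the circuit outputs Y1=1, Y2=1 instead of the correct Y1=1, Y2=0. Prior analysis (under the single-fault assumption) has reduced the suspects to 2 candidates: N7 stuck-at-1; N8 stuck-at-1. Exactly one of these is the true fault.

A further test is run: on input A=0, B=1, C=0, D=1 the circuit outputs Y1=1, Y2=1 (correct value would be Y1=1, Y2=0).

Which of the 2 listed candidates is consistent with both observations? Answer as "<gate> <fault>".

N8 stuck-at-1

Evaluate each candidate on input A=0, B=1, C=0, D=1:
  N7 stuck-at-1: N0=1, N1=1, N2=0, N3=0, N4=0, N5=0, N6=1, N7=1 [stuck-at-1], N8=0 → Y1=1, Y2=0 — eliminated
  N8 stuck-at-1: N0=1, N1=1, N2=0, N3=0, N4=0, N5=0, N6=1, N7=0, N8=1 [stuck-at-1] → Y1=1, Y2=1 — matches
Only N8 stuck-at-1 reproduces the observed Y1=1, Y2=1.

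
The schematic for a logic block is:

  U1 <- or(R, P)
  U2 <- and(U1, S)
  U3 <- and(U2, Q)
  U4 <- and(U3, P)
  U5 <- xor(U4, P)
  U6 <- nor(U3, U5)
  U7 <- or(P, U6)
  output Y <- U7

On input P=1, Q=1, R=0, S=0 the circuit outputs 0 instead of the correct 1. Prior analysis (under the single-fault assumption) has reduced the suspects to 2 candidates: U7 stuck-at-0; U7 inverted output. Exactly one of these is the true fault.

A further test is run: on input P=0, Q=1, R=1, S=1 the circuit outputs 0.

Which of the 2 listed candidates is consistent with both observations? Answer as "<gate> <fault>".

Evaluate each candidate on input P=0, Q=1, R=1, S=1:
  U7 stuck-at-0: U1=1, U2=1, U3=1, U4=0, U5=0, U6=0, U7=0 [stuck-at-0] → 0 — matches
  U7 inverted output: U1=1, U2=1, U3=1, U4=0, U5=0, U6=0, U7=1 [inverted output] → 1 — eliminated
Only U7 stuck-at-0 reproduces the observed 0.

U7 stuck-at-0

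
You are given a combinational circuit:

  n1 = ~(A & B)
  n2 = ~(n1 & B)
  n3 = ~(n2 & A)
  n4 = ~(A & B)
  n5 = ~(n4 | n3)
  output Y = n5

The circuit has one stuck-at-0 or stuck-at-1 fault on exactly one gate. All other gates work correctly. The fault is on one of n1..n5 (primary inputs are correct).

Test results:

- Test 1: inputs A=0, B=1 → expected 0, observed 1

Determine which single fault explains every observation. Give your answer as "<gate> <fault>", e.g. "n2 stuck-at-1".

n5 stuck-at-1

Fault-free values for test 1 (A=0, B=1): n1=1, n2=0, n3=1, n4=1, n5=0, giving Y=0. Observed 1.
Test 1: faults giving observed 1 are {n5 stuck-at-1}.
Only n5 stuck-at-1 is consistent with every test.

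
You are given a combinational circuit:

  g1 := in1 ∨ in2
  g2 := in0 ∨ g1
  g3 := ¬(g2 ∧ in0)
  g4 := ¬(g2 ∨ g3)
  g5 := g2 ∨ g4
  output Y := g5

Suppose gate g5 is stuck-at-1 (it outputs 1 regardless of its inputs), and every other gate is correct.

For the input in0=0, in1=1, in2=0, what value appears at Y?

1

Propagate with g5 forced: g1=1, g2=1, g3=1, g4=0, g5=1 [stuck-at-1].
So Y = 1. (Same as the fault-free value — the fault is masked on this input.)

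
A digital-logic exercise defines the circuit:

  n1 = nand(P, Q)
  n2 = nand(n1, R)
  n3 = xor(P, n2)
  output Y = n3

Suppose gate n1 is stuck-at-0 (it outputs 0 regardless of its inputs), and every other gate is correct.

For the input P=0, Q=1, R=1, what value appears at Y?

1

Propagate with n1 forced: n1=0 [stuck-at-0], n2=1, n3=1.
So Y = 1. (Without the fault it would be 0.)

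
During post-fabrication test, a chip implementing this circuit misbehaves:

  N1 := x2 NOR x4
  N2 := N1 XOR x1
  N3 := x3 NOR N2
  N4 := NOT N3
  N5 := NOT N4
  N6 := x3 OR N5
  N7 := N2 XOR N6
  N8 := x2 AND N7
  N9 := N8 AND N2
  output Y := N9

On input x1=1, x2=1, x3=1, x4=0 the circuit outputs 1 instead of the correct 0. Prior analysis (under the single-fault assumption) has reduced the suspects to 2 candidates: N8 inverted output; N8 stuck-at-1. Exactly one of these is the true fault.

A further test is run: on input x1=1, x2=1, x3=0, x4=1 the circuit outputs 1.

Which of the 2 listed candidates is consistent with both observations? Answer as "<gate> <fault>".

N8 stuck-at-1

Evaluate each candidate on input x1=1, x2=1, x3=0, x4=1:
  N8 inverted output: N1=0, N2=1, N3=0, N4=1, N5=0, N6=0, N7=1, N8=0 [inverted output], N9=0 → 0 — eliminated
  N8 stuck-at-1: N1=0, N2=1, N3=0, N4=1, N5=0, N6=0, N7=1, N8=1 [stuck-at-1], N9=1 → 1 — matches
Only N8 stuck-at-1 reproduces the observed 1.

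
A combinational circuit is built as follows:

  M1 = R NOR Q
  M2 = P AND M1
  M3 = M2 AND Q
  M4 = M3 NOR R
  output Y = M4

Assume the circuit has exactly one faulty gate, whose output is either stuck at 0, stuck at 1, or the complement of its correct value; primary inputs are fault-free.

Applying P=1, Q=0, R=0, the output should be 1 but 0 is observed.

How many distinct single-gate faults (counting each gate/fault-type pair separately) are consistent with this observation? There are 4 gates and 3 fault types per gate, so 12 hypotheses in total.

4

Fault-free: M1=1, M2=1, M3=0, M4=1 → 1. Observed 0.
  M1 stuck-at-0: output 1 ✗
  M1 stuck-at-1: output 1 ✗
  M1 inverted output: output 1 ✗
  M2 stuck-at-0: output 1 ✗
  M2 stuck-at-1: output 1 ✗
  M2 inverted output: output 1 ✗
  M3 stuck-at-0: output 1 ✗
  M3 stuck-at-1: output 0 ✓
  M3 inverted output: output 0 ✓
  M4 stuck-at-0: output 0 ✓
  M4 stuck-at-1: output 1 ✗
  M4 inverted output: output 0 ✓
Consistent faults: {M3 stuck-at-1, M3 inverted output, M4 stuck-at-0, M4 inverted output} — 4 in all.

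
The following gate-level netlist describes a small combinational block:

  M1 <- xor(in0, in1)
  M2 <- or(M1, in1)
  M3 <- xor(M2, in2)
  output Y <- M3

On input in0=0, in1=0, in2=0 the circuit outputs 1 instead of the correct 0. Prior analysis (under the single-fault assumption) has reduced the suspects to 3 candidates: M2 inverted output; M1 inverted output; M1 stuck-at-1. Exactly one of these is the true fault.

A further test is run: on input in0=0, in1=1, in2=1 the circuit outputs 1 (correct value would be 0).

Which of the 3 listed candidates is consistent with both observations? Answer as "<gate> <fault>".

M2 inverted output

Evaluate each candidate on input in0=0, in1=1, in2=1:
  M2 inverted output: M1=1, M2=0 [inverted output], M3=1 → 1 — matches
  M1 inverted output: M1=0 [inverted output], M2=1, M3=0 → 0 — eliminated
  M1 stuck-at-1: M1=1 [stuck-at-1], M2=1, M3=0 → 0 — eliminated
Only M2 inverted output reproduces the observed 1.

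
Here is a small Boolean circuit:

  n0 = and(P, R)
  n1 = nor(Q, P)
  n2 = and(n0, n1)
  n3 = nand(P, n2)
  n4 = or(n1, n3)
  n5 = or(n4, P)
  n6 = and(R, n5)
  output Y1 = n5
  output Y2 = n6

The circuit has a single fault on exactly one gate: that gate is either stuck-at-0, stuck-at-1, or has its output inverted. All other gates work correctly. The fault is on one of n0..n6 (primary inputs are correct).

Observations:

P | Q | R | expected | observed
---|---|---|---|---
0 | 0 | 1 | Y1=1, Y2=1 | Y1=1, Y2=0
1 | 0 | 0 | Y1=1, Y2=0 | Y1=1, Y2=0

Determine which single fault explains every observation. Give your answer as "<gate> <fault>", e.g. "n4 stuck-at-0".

n6 stuck-at-0

Fault-free values for test 1 (P=0, Q=0, R=1): n0=0, n1=1, n2=0, n3=1, n4=1, n5=1, n6=1, giving Y1=1, Y2=1. Observed Y1=1, Y2=0.
Test 1: faults giving observed Y1=1, Y2=0 are {n6 stuck-at-0, n6 inverted output}.
Test 2 (P=1, Q=0, R=0): fault-free n0=0, n1=0, n2=0, n3=1, n4=1, n5=1, n6=0 → Y1=1, Y2=0; observed Y1=1, Y2=0. Eliminates n6 inverted output.
Only n6 stuck-at-0 is consistent with every test.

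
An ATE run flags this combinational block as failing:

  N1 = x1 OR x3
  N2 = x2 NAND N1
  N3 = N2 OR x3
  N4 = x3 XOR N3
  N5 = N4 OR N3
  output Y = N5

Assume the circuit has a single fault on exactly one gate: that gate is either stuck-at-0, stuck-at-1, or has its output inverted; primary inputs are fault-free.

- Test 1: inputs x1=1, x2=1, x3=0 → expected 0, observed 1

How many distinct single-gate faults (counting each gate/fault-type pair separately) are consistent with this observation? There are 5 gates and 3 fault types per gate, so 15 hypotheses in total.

Fault-free: N1=1, N2=0, N3=0, N4=0, N5=0 → 0. Observed 1.
  N1: stuck-at-0, inverted output ✓; others ✗
  N2: stuck-at-1, inverted output ✓; others ✗
  N3: stuck-at-1, inverted output ✓; others ✗
  N4: stuck-at-1, inverted output ✓; others ✗
  N5: stuck-at-1, inverted output ✓; others ✗
Consistent faults: {N1 stuck-at-0, N1 inverted output, N2 stuck-at-1, N2 inverted output, N3 stuck-at-1, N3 inverted output, N4 stuck-at-1, N4 inverted output, N5 stuck-at-1, N5 inverted output} — 10 in all.

10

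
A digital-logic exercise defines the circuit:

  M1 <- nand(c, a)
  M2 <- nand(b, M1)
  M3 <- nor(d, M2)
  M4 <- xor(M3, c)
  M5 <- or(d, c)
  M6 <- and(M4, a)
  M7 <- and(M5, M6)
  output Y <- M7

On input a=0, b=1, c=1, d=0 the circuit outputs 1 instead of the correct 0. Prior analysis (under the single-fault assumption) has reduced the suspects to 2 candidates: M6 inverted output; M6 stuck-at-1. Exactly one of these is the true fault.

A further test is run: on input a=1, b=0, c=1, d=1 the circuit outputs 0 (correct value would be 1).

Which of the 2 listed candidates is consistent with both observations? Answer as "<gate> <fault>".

M6 inverted output

Evaluate each candidate on input a=1, b=0, c=1, d=1:
  M6 inverted output: M1=0, M2=1, M3=0, M4=1, M5=1, M6=0 [inverted output], M7=0 → 0 — matches
  M6 stuck-at-1: M1=0, M2=1, M3=0, M4=1, M5=1, M6=1 [stuck-at-1], M7=1 → 1 — eliminated
Only M6 inverted output reproduces the observed 0.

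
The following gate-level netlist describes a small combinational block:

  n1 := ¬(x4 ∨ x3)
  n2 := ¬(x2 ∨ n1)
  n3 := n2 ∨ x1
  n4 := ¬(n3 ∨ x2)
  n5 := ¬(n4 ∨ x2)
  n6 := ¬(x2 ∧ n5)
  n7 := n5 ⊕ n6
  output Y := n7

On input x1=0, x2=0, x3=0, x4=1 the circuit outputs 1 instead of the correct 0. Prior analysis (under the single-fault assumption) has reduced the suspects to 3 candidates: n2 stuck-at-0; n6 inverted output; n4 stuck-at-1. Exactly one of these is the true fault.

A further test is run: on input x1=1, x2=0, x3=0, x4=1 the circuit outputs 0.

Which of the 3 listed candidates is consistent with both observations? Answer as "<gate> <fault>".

n2 stuck-at-0

Evaluate each candidate on input x1=1, x2=0, x3=0, x4=1:
  n2 stuck-at-0: n1=0, n2=0 [stuck-at-0], n3=1, n4=0, n5=1, n6=1, n7=0 → 0 — matches
  n6 inverted output: n1=0, n2=1, n3=1, n4=0, n5=1, n6=0 [inverted output], n7=1 → 1 — eliminated
  n4 stuck-at-1: n1=0, n2=1, n3=1, n4=1 [stuck-at-1], n5=0, n6=1, n7=1 → 1 — eliminated
Only n2 stuck-at-0 reproduces the observed 0.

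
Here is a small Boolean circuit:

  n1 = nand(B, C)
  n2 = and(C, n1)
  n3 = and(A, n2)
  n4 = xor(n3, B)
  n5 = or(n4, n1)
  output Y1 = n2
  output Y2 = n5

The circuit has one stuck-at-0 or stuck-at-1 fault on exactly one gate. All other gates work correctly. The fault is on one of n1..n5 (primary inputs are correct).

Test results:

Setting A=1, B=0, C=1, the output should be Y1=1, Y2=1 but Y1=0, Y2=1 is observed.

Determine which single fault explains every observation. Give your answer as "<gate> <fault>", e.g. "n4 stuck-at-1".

n2 stuck-at-0

Fault-free values for test 1 (A=1, B=0, C=1): n1=1, n2=1, n3=1, n4=1, n5=1, giving Y1=1, Y2=1. Observed Y1=0, Y2=1.
Test 1: faults giving observed Y1=0, Y2=1 are {n2 stuck-at-0}.
Only n2 stuck-at-0 is consistent with every test.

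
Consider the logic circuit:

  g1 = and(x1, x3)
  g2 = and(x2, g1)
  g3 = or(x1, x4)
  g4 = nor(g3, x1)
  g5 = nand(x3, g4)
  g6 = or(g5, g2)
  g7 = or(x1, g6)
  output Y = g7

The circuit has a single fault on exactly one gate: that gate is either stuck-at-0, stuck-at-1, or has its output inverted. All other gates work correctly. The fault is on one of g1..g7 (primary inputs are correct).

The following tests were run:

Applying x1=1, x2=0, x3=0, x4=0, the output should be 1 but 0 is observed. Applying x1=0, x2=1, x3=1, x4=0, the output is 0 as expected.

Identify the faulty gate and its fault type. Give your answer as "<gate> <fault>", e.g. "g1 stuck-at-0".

Fault-free values for test 1 (x1=1, x2=0, x3=0, x4=0): g1=0, g2=0, g3=1, g4=0, g5=1, g6=1, g7=1, giving Y=1. Observed 0.
Test 1: faults giving observed 0 are {g7 stuck-at-0, g7 inverted output}.
Test 2 (x1=0, x2=1, x3=1, x4=0): fault-free g1=0, g2=0, g3=0, g4=1, g5=0, g6=0, g7=0 → 0; observed 0. Eliminates g7 inverted output.
Only g7 stuck-at-0 is consistent with every test.

g7 stuck-at-0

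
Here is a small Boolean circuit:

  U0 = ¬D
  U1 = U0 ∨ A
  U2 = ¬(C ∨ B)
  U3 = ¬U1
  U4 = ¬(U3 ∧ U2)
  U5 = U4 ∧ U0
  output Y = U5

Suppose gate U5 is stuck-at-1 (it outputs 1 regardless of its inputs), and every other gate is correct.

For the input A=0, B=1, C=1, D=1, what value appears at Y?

1

Propagate with U5 forced: U0=0, U1=0, U2=0, U3=1, U4=1, U5=1 [stuck-at-1].
So Y = 1. (Without the fault it would be 0.)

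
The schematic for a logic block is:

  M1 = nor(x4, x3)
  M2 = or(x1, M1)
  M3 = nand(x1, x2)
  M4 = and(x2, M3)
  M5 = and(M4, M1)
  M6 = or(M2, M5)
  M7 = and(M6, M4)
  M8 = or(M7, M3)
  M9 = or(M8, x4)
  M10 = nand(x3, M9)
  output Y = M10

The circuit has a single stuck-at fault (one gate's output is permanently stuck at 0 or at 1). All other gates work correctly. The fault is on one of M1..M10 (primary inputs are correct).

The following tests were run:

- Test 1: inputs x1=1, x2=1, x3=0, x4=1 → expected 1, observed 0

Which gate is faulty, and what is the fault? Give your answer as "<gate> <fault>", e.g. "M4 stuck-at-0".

Fault-free values for test 1 (x1=1, x2=1, x3=0, x4=1): M1=0, M2=1, M3=0, M4=0, M5=0, M6=1, M7=0, M8=0, M9=1, M10=1, giving Y=1. Observed 0.
Test 1: faults giving observed 0 are {M10 stuck-at-0}.
Only M10 stuck-at-0 is consistent with every test.

M10 stuck-at-0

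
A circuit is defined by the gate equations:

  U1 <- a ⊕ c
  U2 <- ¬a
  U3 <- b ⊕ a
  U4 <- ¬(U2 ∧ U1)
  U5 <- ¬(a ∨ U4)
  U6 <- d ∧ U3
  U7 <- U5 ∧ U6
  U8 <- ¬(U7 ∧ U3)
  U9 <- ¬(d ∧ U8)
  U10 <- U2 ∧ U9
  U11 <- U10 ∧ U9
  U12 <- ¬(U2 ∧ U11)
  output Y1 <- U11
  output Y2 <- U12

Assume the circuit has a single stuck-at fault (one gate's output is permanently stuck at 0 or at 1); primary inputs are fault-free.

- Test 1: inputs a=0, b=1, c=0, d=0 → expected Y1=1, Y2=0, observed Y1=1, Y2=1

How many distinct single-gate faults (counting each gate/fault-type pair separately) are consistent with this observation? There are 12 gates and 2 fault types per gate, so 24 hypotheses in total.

1

Fault-free: U1=0, U2=1, U3=1, U4=1, U5=0, U6=0, U7=0, U8=1, U9=1, U10=1, U11=1, U12=0 → Y1=1, Y2=0. Observed Y1=1, Y2=1.
  U1: none of the 2 fault types match ✗
  U2: none of the 2 fault types match ✗
  U3: none of the 2 fault types match ✗
  U4: none of the 2 fault types match ✗
  U5: none of the 2 fault types match ✗
  U6: none of the 2 fault types match ✗
  U7: none of the 2 fault types match ✗
  U8: none of the 2 fault types match ✗
  U9: none of the 2 fault types match ✗
  U10: none of the 2 fault types match ✗
  U11: none of the 2 fault types match ✗
  U12: stuck-at-1 ✓; others ✗
Consistent faults: {U12 stuck-at-1} — 1 in all.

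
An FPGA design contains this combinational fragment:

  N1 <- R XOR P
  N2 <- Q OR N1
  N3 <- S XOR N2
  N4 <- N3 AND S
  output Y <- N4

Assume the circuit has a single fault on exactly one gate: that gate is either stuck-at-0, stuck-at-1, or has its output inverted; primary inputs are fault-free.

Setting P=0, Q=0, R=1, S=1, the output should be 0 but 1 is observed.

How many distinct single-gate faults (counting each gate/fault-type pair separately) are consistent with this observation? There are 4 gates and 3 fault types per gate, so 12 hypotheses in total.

8

Fault-free: N1=1, N2=1, N3=0, N4=0 → 0. Observed 1.
  N1 stuck-at-0: output 1 ✓
  N1 stuck-at-1: output 0 ✗
  N1 inverted output: output 1 ✓
  N2 stuck-at-0: output 1 ✓
  N2 stuck-at-1: output 0 ✗
  N2 inverted output: output 1 ✓
  N3 stuck-at-0: output 0 ✗
  N3 stuck-at-1: output 1 ✓
  N3 inverted output: output 1 ✓
  N4 stuck-at-0: output 0 ✗
  N4 stuck-at-1: output 1 ✓
  N4 inverted output: output 1 ✓
Consistent faults: {N1 stuck-at-0, N1 inverted output, N2 stuck-at-0, N2 inverted output, N3 stuck-at-1, N3 inverted output, N4 stuck-at-1, N4 inverted output} — 8 in all.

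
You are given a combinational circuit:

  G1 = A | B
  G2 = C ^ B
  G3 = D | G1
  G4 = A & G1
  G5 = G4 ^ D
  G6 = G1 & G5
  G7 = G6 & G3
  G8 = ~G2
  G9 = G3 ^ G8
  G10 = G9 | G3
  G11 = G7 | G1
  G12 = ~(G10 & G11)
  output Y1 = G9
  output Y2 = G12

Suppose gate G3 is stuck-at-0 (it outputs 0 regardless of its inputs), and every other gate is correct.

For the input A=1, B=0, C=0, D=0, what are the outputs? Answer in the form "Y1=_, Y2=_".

Propagate with G3 forced: G1=1, G2=0, G3=0 [stuck-at-0], G4=1, G5=1, G6=1, G7=0, G8=1, G9=1, G10=1, G11=1, G12=0.
So the outputs are Y1=1, Y2=0. (Without the fault they would be Y1=0, Y2=0.)

Y1=1, Y2=0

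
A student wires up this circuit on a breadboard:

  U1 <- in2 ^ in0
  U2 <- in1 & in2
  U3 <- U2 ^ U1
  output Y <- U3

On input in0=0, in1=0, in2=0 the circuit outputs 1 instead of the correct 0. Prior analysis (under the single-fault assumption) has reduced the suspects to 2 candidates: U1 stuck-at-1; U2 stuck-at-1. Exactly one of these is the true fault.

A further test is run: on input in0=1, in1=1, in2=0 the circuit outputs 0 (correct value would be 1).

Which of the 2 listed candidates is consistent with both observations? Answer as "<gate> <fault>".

Evaluate each candidate on input in0=1, in1=1, in2=0:
  U1 stuck-at-1: U1=1 [stuck-at-1], U2=0, U3=1 → 1 — eliminated
  U2 stuck-at-1: U1=1, U2=1 [stuck-at-1], U3=0 → 0 — matches
Only U2 stuck-at-1 reproduces the observed 0.

U2 stuck-at-1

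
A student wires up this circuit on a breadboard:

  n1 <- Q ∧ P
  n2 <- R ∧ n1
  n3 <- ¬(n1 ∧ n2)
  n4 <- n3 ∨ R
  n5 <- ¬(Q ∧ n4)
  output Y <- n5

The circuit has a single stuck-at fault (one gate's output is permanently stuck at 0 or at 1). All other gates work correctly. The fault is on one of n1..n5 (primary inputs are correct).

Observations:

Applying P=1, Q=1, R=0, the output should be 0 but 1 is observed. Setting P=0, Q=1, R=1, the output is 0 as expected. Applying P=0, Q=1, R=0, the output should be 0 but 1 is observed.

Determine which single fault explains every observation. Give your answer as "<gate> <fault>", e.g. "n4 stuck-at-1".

Fault-free values for test 1 (P=1, Q=1, R=0): n1=1, n2=0, n3=1, n4=1, n5=0, giving Y=0. Observed 1.
Test 1: faults giving observed 1 are {n2 stuck-at-1, n3 stuck-at-0, n4 stuck-at-0, n5 stuck-at-1}.
Test 2 (P=0, Q=1, R=1): fault-free n1=0, n2=0, n3=1, n4=1, n5=0 → 0; observed 0. Eliminates n4 stuck-at-0, n5 stuck-at-1.
Test 3 (P=0, Q=1, R=0): fault-free n1=0, n2=0, n3=1, n4=1, n5=0 → 0; observed 1. Eliminates n2 stuck-at-1.
Only n3 stuck-at-0 is consistent with every test.

n3 stuck-at-0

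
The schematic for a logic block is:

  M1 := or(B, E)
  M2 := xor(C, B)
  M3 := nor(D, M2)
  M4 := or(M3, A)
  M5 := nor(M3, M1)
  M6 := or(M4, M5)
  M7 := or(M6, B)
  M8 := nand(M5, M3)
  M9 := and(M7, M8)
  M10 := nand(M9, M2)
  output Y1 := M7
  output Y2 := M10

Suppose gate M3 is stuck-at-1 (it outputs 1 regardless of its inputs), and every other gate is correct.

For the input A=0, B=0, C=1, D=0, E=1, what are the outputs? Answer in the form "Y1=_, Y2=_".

Propagate with M3 forced: M1=1, M2=1, M3=1 [stuck-at-1], M4=1, M5=0, M6=1, M7=1, M8=1, M9=1, M10=0.
So the outputs are Y1=1, Y2=0. (Without the fault they would be Y1=0, Y2=1.)

Y1=1, Y2=0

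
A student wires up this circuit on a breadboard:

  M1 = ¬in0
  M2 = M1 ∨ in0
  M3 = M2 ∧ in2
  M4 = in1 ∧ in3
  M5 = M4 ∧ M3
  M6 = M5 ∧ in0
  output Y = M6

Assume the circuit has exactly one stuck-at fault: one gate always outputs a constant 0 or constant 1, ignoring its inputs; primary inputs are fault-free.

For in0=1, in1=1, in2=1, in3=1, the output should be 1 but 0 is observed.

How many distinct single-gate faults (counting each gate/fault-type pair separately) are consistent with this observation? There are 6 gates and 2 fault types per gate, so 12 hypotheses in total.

5

Fault-free: M1=0, M2=1, M3=1, M4=1, M5=1, M6=1 → 1. Observed 0.
  M1 stuck-at-0: output 1 ✗
  M1 stuck-at-1: output 1 ✗
  M2 stuck-at-0: output 0 ✓
  M2 stuck-at-1: output 1 ✗
  M3 stuck-at-0: output 0 ✓
  M3 stuck-at-1: output 1 ✗
  M4 stuck-at-0: output 0 ✓
  M4 stuck-at-1: output 1 ✗
  M5 stuck-at-0: output 0 ✓
  M5 stuck-at-1: output 1 ✗
  M6 stuck-at-0: output 0 ✓
  M6 stuck-at-1: output 1 ✗
Consistent faults: {M2 stuck-at-0, M3 stuck-at-0, M4 stuck-at-0, M5 stuck-at-0, M6 stuck-at-0} — 5 in all.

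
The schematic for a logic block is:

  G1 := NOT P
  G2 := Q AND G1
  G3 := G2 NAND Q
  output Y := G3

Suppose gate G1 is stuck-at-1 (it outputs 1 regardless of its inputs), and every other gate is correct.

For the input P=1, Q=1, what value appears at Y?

Propagate with G1 forced: G1=1 [stuck-at-1], G2=1, G3=0.
So Y = 0. (Without the fault it would be 1.)

0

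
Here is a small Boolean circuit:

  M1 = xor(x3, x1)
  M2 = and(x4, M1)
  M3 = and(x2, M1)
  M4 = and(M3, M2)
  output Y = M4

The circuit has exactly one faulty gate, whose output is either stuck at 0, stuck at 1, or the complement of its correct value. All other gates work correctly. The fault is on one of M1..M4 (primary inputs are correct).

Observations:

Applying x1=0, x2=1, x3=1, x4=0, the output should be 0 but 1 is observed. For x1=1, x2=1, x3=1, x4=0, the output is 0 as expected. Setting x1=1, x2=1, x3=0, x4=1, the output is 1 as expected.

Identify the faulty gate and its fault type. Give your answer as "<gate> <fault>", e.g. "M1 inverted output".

M2 stuck-at-1

Fault-free values for test 1 (x1=0, x2=1, x3=1, x4=0): M1=1, M2=0, M3=1, M4=0, giving Y=0. Observed 1.
Test 1: faults giving observed 1 are {M2 stuck-at-1, M2 inverted output, M4 stuck-at-1, M4 inverted output}.
Test 2 (x1=1, x2=1, x3=1, x4=0): fault-free M1=0, M2=0, M3=0, M4=0 → 0; observed 0. Eliminates M4 stuck-at-1, M4 inverted output.
Test 3 (x1=1, x2=1, x3=0, x4=1): fault-free M1=1, M2=1, M3=1, M4=1 → 1; observed 1. Eliminates M2 inverted output.
Only M2 stuck-at-1 is consistent with every test.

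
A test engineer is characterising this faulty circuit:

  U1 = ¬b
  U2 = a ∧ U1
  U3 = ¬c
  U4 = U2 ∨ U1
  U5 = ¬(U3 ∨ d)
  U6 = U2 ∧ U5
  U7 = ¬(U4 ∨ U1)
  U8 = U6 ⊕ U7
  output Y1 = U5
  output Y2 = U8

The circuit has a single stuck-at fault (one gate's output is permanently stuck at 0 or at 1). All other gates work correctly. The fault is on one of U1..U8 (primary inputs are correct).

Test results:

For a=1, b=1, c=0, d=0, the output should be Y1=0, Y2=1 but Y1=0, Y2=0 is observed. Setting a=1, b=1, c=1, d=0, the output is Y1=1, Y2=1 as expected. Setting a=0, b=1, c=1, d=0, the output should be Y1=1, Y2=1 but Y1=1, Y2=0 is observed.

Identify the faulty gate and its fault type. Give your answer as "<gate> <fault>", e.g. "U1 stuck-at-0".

U1 stuck-at-1

Fault-free values for test 1 (a=1, b=1, c=0, d=0): U1=0, U2=0, U3=1, U4=0, U5=0, U6=0, U7=1, U8=1, giving Y1=0, Y2=1. Observed Y1=0, Y2=0.
Test 1: faults giving observed Y1=0, Y2=0 are {U1 stuck-at-1, U2 stuck-at-1, U4 stuck-at-1, U6 stuck-at-1, U7 stuck-at-0, U8 stuck-at-0}.
Test 2 (a=1, b=1, c=1, d=0): fault-free U1=0, U2=0, U3=0, U4=0, U5=1, U6=0, U7=1, U8=1 → Y1=1, Y2=1; observed Y1=1, Y2=1. Eliminates U4 stuck-at-1, U6 stuck-at-1, U7 stuck-at-0, U8 stuck-at-0.
Test 3 (a=0, b=1, c=1, d=0): fault-free U1=0, U2=0, U3=0, U4=0, U5=1, U6=0, U7=1, U8=1 → Y1=1, Y2=1; observed Y1=1, Y2=0. Eliminates U2 stuck-at-1.
Only U1 stuck-at-1 is consistent with every test.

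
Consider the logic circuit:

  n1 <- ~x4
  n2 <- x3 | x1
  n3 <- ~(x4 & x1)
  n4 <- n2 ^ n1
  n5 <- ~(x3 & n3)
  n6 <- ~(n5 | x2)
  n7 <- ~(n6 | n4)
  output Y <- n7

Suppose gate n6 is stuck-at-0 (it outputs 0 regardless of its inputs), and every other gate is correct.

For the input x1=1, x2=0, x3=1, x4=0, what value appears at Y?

Propagate with n6 forced: n1=1, n2=1, n3=1, n4=0, n5=0, n6=0 [stuck-at-0], n7=1.
So Y = 1. (Without the fault it would be 0.)

1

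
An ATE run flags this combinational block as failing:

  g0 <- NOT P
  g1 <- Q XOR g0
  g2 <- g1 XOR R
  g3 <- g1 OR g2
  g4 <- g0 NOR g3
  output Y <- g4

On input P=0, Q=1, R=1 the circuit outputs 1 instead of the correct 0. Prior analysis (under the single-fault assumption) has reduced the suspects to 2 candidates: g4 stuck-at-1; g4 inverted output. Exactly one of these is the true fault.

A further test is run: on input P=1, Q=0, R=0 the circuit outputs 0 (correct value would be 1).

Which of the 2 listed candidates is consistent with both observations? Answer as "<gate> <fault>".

Evaluate each candidate on input P=1, Q=0, R=0:
  g4 stuck-at-1: g0=0, g1=0, g2=0, g3=0, g4=1 [stuck-at-1] → 1 — eliminated
  g4 inverted output: g0=0, g1=0, g2=0, g3=0, g4=0 [inverted output] → 0 — matches
Only g4 inverted output reproduces the observed 0.

g4 inverted output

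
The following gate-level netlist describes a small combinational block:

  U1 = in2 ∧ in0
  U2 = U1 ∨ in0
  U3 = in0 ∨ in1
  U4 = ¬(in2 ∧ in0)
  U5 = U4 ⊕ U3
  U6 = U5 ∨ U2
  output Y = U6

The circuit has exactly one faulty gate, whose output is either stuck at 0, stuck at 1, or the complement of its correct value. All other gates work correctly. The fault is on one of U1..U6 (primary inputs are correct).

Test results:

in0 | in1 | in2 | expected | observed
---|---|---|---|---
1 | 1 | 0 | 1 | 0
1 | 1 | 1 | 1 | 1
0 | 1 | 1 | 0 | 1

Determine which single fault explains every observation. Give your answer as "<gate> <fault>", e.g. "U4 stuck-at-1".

U2 inverted output

Fault-free values for test 1 (in0=1, in1=1, in2=0): U1=0, U2=1, U3=1, U4=1, U5=0, U6=1, giving Y=1. Observed 0.
Test 1: faults giving observed 0 are {U2 stuck-at-0, U2 inverted output, U6 stuck-at-0, U6 inverted output}.
Test 2 (in0=1, in1=1, in2=1): fault-free U1=1, U2=1, U3=1, U4=0, U5=1, U6=1 → 1; observed 1. Eliminates U6 stuck-at-0, U6 inverted output.
Test 3 (in0=0, in1=1, in2=1): fault-free U1=0, U2=0, U3=1, U4=1, U5=0, U6=0 → 0; observed 1. Eliminates U2 stuck-at-0.
Only U2 inverted output is consistent with every test.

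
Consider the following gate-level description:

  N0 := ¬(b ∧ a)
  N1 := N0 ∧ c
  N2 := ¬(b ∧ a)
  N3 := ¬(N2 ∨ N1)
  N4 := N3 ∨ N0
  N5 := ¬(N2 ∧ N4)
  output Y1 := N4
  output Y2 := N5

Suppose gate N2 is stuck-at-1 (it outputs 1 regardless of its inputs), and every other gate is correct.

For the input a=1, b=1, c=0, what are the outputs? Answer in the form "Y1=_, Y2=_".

Propagate with N2 forced: N0=0, N1=0, N2=1 [stuck-at-1], N3=0, N4=0, N5=1.
So the outputs are Y1=0, Y2=1. (Without the fault they would be Y1=1, Y2=1.)

Y1=0, Y2=1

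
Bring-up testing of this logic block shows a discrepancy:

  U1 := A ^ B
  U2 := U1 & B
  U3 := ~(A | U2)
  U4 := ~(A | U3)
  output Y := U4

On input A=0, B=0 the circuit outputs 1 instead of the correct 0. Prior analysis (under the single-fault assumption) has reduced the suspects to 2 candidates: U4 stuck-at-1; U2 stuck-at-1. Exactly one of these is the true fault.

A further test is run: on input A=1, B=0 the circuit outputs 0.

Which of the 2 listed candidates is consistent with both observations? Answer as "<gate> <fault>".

Evaluate each candidate on input A=1, B=0:
  U4 stuck-at-1: U1=1, U2=0, U3=0, U4=1 [stuck-at-1] → 1 — eliminated
  U2 stuck-at-1: U1=1, U2=1 [stuck-at-1], U3=0, U4=0 → 0 — matches
Only U2 stuck-at-1 reproduces the observed 0.

U2 stuck-at-1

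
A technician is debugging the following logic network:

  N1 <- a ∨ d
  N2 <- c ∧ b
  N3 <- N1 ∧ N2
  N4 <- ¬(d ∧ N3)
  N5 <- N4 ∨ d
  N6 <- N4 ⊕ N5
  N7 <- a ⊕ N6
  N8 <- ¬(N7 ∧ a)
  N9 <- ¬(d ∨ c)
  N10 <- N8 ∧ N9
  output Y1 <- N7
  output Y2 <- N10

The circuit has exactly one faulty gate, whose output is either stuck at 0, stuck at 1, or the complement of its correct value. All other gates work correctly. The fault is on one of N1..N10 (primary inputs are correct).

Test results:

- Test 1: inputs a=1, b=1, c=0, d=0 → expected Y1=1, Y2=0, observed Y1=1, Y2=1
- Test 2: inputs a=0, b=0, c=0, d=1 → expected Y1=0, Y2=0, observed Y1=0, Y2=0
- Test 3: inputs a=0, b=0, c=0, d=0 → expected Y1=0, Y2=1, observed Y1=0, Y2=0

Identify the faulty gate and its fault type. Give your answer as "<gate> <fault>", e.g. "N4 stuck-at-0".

Fault-free values for test 1 (a=1, b=1, c=0, d=0): N1=1, N2=0, N3=0, N4=1, N5=1, N6=0, N7=1, N8=0, N9=1, N10=0, giving Y1=1, Y2=0. Observed Y1=1, Y2=1.
Test 1: faults giving observed Y1=1, Y2=1 are {N8 stuck-at-1, N8 inverted output, N10 stuck-at-1, N10 inverted output}.
Test 2 (a=0, b=0, c=0, d=1): fault-free N1=1, N2=0, N3=0, N4=1, N5=1, N6=0, N7=0, N8=1, N9=0, N10=0 → Y1=0, Y2=0; observed Y1=0, Y2=0. Eliminates N10 stuck-at-1, N10 inverted output.
Test 3 (a=0, b=0, c=0, d=0): fault-free N1=0, N2=0, N3=0, N4=1, N5=1, N6=0, N7=0, N8=1, N9=1, N10=1 → Y1=0, Y2=1; observed Y1=0, Y2=0. Eliminates N8 stuck-at-1.
Only N8 inverted output is consistent with every test.

N8 inverted output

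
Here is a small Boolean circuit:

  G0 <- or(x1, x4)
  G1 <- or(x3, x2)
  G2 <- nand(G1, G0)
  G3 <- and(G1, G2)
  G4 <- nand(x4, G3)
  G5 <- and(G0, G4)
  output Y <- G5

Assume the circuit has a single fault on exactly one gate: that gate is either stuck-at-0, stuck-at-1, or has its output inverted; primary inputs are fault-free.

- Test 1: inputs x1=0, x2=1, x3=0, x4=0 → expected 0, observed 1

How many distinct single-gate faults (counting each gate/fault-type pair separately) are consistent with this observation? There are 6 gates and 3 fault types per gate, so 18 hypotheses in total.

Fault-free: G0=0, G1=1, G2=1, G3=1, G4=1, G5=0 → 0. Observed 1.
  G0: stuck-at-1, inverted output ✓; others ✗
  G1: none of the 3 fault types match ✗
  G2: none of the 3 fault types match ✗
  G3: none of the 3 fault types match ✗
  G4: none of the 3 fault types match ✗
  G5: stuck-at-1, inverted output ✓; others ✗
Consistent faults: {G0 stuck-at-1, G0 inverted output, G5 stuck-at-1, G5 inverted output} — 4 in all.

4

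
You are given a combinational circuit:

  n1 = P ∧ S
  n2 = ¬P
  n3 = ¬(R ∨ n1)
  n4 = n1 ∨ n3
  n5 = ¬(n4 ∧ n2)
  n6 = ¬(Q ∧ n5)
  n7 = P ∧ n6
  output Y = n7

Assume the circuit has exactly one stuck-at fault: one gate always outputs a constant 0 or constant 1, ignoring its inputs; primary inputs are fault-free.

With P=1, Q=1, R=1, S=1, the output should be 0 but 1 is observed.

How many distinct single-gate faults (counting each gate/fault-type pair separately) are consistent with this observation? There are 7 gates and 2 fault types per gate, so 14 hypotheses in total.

Fault-free: n1=1, n2=0, n3=0, n4=1, n5=1, n6=0, n7=0 → 0. Observed 1.
  n1 stuck-at-0: output 0 ✗
  n1 stuck-at-1: output 0 ✗
  n2 stuck-at-0: output 0 ✗
  n2 stuck-at-1: output 1 ✓
  n3 stuck-at-0: output 0 ✗
  n3 stuck-at-1: output 0 ✗
  n4 stuck-at-0: output 0 ✗
  n4 stuck-at-1: output 0 ✗
  n5 stuck-at-0: output 1 ✓
  n5 stuck-at-1: output 0 ✗
  n6 stuck-at-0: output 0 ✗
  n6 stuck-at-1: output 1 ✓
  n7 stuck-at-0: output 0 ✗
  n7 stuck-at-1: output 1 ✓
Consistent faults: {n2 stuck-at-1, n5 stuck-at-0, n6 stuck-at-1, n7 stuck-at-1} — 4 in all.

4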